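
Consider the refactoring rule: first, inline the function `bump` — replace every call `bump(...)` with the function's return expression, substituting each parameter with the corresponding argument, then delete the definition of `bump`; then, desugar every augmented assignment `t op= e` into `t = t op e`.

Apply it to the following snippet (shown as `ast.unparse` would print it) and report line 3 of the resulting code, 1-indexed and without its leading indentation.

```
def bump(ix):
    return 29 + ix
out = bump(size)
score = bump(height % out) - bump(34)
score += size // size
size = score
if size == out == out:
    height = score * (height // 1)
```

score = score + size // size

Transformed code:
out = 29 + size
score = 29 + height % out - (29 + 34)
score = score + size // size
size = score
if size == out == out:
    height = score * (height // 1)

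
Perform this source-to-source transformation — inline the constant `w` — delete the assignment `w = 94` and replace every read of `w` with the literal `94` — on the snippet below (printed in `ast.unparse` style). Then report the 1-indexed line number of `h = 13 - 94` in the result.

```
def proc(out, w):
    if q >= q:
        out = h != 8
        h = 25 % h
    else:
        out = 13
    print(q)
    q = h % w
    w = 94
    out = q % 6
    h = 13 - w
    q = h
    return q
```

Transformed code:
def proc(out, w):
    if q >= q:
        out = h != 8
        h = 25 % h
    else:
        out = 13
    print(q)
    q = h % 94
    out = q % 6
    h = 13 - 94
    q = h
    return q

10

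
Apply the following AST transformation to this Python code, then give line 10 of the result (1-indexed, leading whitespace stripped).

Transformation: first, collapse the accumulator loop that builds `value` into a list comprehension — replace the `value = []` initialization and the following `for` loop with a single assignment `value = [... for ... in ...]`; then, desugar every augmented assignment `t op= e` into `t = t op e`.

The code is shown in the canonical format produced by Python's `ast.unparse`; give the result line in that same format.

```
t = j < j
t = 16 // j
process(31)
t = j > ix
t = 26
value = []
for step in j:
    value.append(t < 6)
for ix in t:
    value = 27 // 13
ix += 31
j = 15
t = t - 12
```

j = 15

Transformed code:
t = j < j
t = 16 // j
process(31)
t = j > ix
t = 26
value = [t < 6 for step in j]
for ix in t:
    value = 27 // 13
ix = ix + 31
j = 15
t = t - 12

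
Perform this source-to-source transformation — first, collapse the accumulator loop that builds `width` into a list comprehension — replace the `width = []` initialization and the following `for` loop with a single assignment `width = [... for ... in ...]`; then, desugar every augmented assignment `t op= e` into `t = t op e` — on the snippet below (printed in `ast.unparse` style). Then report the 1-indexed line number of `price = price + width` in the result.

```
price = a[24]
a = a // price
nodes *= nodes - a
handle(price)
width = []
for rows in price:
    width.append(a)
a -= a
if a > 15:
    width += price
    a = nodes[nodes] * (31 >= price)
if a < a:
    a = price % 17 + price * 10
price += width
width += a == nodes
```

Transformed code:
price = a[24]
a = a // price
nodes = nodes * (nodes - a)
handle(price)
width = [a for rows in price]
a = a - a
if a > 15:
    width = width + price
    a = nodes[nodes] * (31 >= price)
if a < a:
    a = price % 17 + price * 10
price = price + width
width = width + (a == nodes)

12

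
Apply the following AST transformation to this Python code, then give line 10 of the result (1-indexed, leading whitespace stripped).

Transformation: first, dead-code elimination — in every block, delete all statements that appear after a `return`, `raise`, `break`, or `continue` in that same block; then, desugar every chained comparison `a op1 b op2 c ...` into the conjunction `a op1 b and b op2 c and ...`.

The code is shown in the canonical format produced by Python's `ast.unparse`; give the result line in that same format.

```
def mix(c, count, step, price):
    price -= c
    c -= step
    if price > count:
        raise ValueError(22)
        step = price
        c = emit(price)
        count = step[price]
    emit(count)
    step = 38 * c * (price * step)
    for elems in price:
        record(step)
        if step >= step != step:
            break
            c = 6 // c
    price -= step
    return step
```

if step >= step and step != step:

Transformed code:
def mix(c, count, step, price):
    price -= c
    c -= step
    if price > count:
        raise ValueError(22)
    emit(count)
    step = 38 * c * (price * step)
    for elems in price:
        record(step)
        if step >= step and step != step:
            break
    price -= step
    return step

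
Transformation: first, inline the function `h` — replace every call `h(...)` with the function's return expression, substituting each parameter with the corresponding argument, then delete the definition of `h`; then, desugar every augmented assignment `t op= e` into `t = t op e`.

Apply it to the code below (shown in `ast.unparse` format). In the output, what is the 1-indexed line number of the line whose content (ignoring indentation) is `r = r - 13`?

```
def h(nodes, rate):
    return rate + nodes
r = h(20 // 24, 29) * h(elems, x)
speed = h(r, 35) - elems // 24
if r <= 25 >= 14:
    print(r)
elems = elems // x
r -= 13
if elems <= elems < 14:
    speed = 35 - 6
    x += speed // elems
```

Transformed code:
r = (29 + 20 // 24) * (x + elems)
speed = 35 + r - elems // 24
if r <= 25 >= 14:
    print(r)
elems = elems // x
r = r - 13
if elems <= elems < 14:
    speed = 35 - 6
    x = x + speed // elems

6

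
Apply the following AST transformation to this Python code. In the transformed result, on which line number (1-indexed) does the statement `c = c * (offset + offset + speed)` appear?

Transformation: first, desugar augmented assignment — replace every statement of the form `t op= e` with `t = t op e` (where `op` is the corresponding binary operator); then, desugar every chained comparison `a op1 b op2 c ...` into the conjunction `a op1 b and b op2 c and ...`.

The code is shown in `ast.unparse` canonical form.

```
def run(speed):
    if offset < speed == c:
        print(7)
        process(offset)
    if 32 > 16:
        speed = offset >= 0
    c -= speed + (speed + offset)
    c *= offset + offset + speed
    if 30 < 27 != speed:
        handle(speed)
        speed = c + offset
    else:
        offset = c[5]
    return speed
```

Transformed code:
def run(speed):
    if offset < speed and speed == c:
        print(7)
        process(offset)
    if 32 > 16:
        speed = offset >= 0
    c = c - (speed + (speed + offset))
    c = c * (offset + offset + speed)
    if 30 < 27 and 27 != speed:
        handle(speed)
        speed = c + offset
    else:
        offset = c[5]
    return speed

8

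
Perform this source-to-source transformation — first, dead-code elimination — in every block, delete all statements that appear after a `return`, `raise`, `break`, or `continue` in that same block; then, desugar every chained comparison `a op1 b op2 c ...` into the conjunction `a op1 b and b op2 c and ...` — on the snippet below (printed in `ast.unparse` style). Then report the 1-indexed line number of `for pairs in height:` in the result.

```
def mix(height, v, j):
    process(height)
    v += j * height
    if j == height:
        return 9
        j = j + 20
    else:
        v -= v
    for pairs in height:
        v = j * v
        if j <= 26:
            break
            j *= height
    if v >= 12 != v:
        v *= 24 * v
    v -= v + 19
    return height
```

Transformed code:
def mix(height, v, j):
    process(height)
    v += j * height
    if j == height:
        return 9
    else:
        v -= v
    for pairs in height:
        v = j * v
        if j <= 26:
            break
    if v >= 12 and 12 != v:
        v *= 24 * v
    v -= v + 19
    return height

8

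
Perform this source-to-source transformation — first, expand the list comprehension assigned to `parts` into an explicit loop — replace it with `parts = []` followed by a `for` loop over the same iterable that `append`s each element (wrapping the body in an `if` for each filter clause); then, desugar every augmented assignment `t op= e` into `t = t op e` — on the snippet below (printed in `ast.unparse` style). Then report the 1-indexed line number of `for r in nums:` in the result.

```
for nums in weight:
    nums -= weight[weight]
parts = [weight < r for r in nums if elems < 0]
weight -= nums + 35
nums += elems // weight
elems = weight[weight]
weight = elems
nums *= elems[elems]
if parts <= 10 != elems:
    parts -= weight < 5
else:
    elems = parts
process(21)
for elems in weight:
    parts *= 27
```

4

Transformed code:
for nums in weight:
    nums = nums - weight[weight]
parts = []
for r in nums:
    if elems < 0:
        parts.append(weight < r)
weight = weight - (nums + 35)
nums = nums + elems // weight
elems = weight[weight]
weight = elems
nums = nums * elems[elems]
if parts <= 10 != elems:
    parts = parts - (weight < 5)
else:
    elems = parts
process(21)
for elems in weight:
    parts = parts * 27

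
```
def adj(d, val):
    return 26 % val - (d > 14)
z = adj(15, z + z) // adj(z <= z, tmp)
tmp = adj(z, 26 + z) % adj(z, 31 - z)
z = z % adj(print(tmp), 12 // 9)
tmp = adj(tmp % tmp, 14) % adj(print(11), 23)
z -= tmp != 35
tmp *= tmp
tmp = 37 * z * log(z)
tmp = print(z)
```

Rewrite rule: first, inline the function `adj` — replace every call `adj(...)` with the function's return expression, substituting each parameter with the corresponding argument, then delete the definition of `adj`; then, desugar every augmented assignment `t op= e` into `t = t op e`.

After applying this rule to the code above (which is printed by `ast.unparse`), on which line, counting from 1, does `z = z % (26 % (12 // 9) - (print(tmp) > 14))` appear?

Transformed code:
z = (26 % (z + z) - (15 > 14)) // (26 % tmp - ((z <= z) > 14))
tmp = (26 % (26 + z) - (z > 14)) % (26 % (31 - z) - (z > 14))
z = z % (26 % (12 // 9) - (print(tmp) > 14))
tmp = (26 % 14 - (tmp % tmp > 14)) % (26 % 23 - (print(11) > 14))
z = z - (tmp != 35)
tmp = tmp * tmp
tmp = 37 * z * log(z)
tmp = print(z)

3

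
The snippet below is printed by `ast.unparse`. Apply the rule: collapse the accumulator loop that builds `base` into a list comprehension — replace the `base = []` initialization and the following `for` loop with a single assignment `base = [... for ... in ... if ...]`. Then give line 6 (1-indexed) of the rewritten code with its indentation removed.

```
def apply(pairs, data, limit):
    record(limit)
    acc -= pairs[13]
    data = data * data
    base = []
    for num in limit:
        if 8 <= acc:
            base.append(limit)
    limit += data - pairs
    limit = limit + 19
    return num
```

limit += data - pairs

Transformed code:
def apply(pairs, data, limit):
    record(limit)
    acc -= pairs[13]
    data = data * data
    base = [limit for num in limit if 8 <= acc]
    limit += data - pairs
    limit = limit + 19
    return num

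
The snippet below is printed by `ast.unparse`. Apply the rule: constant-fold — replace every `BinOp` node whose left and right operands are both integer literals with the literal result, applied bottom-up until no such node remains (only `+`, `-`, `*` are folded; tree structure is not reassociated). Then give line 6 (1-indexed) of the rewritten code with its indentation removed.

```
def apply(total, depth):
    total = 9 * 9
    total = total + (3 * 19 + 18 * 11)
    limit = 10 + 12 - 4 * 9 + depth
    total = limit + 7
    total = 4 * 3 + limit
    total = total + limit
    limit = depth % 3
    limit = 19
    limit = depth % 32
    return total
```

Transformed code:
def apply(total, depth):
    total = 81
    total = total + 255
    limit = -14 + depth
    total = limit + 7
    total = 12 + limit
    total = total + limit
    limit = depth % 3
    limit = 19
    limit = depth % 32
    return total

total = 12 + limit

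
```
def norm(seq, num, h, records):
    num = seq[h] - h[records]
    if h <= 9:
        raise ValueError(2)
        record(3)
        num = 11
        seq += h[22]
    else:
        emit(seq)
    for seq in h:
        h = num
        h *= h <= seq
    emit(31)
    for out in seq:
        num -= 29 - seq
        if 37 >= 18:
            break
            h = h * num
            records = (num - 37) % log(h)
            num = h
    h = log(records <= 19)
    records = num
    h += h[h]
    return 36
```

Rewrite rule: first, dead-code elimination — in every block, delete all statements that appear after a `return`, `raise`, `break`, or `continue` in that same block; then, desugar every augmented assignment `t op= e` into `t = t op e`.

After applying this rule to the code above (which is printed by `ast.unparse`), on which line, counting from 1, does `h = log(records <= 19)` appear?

Transformed code:
def norm(seq, num, h, records):
    num = seq[h] - h[records]
    if h <= 9:
        raise ValueError(2)
    else:
        emit(seq)
    for seq in h:
        h = num
        h = h * (h <= seq)
    emit(31)
    for out in seq:
        num = num - (29 - seq)
        if 37 >= 18:
            break
    h = log(records <= 19)
    records = num
    h = h + h[h]
    return 36

15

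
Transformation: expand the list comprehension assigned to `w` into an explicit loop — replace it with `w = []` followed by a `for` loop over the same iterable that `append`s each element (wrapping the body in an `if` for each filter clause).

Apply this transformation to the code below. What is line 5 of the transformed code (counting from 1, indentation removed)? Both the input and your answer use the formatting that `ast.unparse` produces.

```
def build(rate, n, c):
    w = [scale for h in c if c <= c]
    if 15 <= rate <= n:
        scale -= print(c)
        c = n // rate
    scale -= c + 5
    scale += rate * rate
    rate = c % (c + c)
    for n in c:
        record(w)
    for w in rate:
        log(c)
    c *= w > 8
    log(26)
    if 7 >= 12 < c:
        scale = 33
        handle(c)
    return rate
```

w.append(scale)

Transformed code:
def build(rate, n, c):
    w = []
    for h in c:
        if c <= c:
            w.append(scale)
    if 15 <= rate <= n:
        scale -= print(c)
        c = n // rate
    scale -= c + 5
    scale += rate * rate
    rate = c % (c + c)
    for n in c:
        record(w)
    for w in rate:
        log(c)
    c *= w > 8
    log(26)
    if 7 >= 12 < c:
        scale = 33
        handle(c)
    return rate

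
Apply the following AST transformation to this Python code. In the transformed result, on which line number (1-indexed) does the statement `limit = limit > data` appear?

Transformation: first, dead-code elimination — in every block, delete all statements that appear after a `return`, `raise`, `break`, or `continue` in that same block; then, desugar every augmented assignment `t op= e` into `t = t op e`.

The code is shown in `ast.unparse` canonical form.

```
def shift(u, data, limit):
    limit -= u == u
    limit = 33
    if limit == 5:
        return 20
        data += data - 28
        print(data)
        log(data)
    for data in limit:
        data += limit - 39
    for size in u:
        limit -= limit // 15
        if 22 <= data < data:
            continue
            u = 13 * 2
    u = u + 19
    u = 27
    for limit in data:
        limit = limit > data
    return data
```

Transformed code:
def shift(u, data, limit):
    limit = limit - (u == u)
    limit = 33
    if limit == 5:
        return 20
    for data in limit:
        data = data + (limit - 39)
    for size in u:
        limit = limit - limit // 15
        if 22 <= data < data:
            continue
    u = u + 19
    u = 27
    for limit in data:
        limit = limit > data
    return data

15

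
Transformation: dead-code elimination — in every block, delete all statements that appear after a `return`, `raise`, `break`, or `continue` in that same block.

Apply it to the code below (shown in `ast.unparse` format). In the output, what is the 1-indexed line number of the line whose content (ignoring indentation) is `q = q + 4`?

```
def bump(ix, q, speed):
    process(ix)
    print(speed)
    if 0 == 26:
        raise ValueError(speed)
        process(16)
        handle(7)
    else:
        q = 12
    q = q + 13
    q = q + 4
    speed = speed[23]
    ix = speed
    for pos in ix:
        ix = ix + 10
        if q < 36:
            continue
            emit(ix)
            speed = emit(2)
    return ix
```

9

Transformed code:
def bump(ix, q, speed):
    process(ix)
    print(speed)
    if 0 == 26:
        raise ValueError(speed)
    else:
        q = 12
    q = q + 13
    q = q + 4
    speed = speed[23]
    ix = speed
    for pos in ix:
        ix = ix + 10
        if q < 36:
            continue
    return ix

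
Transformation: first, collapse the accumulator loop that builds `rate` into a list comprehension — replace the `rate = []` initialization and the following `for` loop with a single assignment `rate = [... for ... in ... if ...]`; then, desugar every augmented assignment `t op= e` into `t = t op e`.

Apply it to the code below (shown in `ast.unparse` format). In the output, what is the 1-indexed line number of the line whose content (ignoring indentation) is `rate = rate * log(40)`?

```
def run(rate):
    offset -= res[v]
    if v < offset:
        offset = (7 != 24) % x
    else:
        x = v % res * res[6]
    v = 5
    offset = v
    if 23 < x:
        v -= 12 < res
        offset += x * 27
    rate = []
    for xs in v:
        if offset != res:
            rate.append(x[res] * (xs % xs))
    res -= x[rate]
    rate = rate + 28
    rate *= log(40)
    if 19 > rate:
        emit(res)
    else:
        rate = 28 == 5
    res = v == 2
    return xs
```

15

Transformed code:
def run(rate):
    offset = offset - res[v]
    if v < offset:
        offset = (7 != 24) % x
    else:
        x = v % res * res[6]
    v = 5
    offset = v
    if 23 < x:
        v = v - (12 < res)
        offset = offset + x * 27
    rate = [x[res] * (xs % xs) for xs in v if offset != res]
    res = res - x[rate]
    rate = rate + 28
    rate = rate * log(40)
    if 19 > rate:
        emit(res)
    else:
        rate = 28 == 5
    res = v == 2
    return xs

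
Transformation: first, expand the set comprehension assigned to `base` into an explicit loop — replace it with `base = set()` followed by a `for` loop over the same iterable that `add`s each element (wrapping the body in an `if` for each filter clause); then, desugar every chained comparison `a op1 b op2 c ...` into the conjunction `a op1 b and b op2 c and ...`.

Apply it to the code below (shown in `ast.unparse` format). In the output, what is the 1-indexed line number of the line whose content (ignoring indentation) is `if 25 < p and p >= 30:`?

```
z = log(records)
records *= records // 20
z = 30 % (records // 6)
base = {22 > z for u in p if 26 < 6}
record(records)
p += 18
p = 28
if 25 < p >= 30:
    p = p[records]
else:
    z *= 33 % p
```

Transformed code:
z = log(records)
records *= records // 20
z = 30 % (records // 6)
base = set()
for u in p:
    if 26 < 6:
        base.add(22 > z)
record(records)
p += 18
p = 28
if 25 < p and p >= 30:
    p = p[records]
else:
    z *= 33 % p

11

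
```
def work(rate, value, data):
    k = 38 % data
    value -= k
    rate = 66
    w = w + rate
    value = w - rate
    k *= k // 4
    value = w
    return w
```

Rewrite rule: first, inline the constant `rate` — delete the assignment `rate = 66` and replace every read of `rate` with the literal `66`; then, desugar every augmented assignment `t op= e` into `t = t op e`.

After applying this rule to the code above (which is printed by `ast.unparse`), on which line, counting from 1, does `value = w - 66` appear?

Transformed code:
def work(rate, value, data):
    k = 38 % data
    value = value - k
    w = w + 66
    value = w - 66
    k = k * (k // 4)
    value = w
    return w

5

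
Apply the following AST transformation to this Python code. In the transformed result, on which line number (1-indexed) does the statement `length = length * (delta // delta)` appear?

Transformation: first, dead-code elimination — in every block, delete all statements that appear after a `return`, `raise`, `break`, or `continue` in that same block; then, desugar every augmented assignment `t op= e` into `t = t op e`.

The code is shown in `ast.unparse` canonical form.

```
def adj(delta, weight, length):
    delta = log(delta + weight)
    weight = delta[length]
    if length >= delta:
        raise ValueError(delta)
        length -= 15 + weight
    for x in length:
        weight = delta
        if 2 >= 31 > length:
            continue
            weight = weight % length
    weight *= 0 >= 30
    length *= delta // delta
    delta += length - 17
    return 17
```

Transformed code:
def adj(delta, weight, length):
    delta = log(delta + weight)
    weight = delta[length]
    if length >= delta:
        raise ValueError(delta)
    for x in length:
        weight = delta
        if 2 >= 31 > length:
            continue
    weight = weight * (0 >= 30)
    length = length * (delta // delta)
    delta = delta + (length - 17)
    return 17

11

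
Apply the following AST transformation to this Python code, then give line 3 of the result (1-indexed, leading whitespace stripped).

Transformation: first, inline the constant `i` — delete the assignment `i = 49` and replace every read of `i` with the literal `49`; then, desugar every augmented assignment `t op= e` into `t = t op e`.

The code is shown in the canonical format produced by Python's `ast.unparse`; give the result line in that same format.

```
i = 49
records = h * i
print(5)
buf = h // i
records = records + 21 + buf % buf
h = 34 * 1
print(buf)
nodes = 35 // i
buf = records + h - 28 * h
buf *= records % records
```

buf = h // 49

Transformed code:
records = h * 49
print(5)
buf = h // 49
records = records + 21 + buf % buf
h = 34 * 1
print(buf)
nodes = 35 // 49
buf = records + h - 28 * h
buf = buf * (records % records)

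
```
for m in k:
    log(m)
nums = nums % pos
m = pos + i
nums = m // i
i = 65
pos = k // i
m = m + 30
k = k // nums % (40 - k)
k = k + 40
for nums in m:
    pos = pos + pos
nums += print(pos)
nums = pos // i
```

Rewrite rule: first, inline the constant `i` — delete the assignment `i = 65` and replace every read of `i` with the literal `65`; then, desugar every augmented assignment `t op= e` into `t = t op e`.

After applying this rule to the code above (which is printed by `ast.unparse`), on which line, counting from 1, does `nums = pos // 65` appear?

Transformed code:
for m in k:
    log(m)
nums = nums % pos
m = pos + 65
nums = m // 65
pos = k // 65
m = m + 30
k = k // nums % (40 - k)
k = k + 40
for nums in m:
    pos = pos + pos
nums = nums + print(pos)
nums = pos // 65

13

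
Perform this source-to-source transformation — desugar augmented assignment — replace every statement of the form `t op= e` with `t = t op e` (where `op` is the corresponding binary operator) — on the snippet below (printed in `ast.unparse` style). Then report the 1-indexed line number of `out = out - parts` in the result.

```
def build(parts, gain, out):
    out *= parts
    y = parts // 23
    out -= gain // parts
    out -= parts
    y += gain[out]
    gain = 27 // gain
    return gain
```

Transformed code:
def build(parts, gain, out):
    out = out * parts
    y = parts // 23
    out = out - gain // parts
    out = out - parts
    y = y + gain[out]
    gain = 27 // gain
    return gain

5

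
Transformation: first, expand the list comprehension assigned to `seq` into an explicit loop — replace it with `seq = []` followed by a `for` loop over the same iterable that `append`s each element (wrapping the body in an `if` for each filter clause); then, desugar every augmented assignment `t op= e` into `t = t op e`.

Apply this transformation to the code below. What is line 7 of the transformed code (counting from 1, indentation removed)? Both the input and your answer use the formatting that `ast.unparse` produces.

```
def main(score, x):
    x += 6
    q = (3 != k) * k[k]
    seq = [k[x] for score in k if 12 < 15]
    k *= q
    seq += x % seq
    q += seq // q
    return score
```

seq.append(k[x])

Transformed code:
def main(score, x):
    x = x + 6
    q = (3 != k) * k[k]
    seq = []
    for score in k:
        if 12 < 15:
            seq.append(k[x])
    k = k * q
    seq = seq + x % seq
    q = q + seq // q
    return score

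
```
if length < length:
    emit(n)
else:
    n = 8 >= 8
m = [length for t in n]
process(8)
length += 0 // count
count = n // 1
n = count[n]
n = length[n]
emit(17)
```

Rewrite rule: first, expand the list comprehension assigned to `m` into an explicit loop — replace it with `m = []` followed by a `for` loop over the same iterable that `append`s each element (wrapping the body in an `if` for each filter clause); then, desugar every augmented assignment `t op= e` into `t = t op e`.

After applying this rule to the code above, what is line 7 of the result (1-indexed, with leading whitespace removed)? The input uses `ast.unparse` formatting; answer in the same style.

m.append(length)

Transformed code:
if length < length:
    emit(n)
else:
    n = 8 >= 8
m = []
for t in n:
    m.append(length)
process(8)
length = length + 0 // count
count = n // 1
n = count[n]
n = length[n]
emit(17)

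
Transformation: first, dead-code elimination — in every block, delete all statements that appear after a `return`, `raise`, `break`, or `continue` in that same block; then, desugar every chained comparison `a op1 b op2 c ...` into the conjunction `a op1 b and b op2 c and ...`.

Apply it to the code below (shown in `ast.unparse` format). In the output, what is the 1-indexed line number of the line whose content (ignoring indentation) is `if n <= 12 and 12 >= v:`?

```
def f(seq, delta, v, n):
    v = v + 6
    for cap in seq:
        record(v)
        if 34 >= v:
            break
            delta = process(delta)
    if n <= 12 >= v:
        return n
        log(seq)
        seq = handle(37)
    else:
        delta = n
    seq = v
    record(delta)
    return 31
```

7

Transformed code:
def f(seq, delta, v, n):
    v = v + 6
    for cap in seq:
        record(v)
        if 34 >= v:
            break
    if n <= 12 and 12 >= v:
        return n
    else:
        delta = n
    seq = v
    record(delta)
    return 31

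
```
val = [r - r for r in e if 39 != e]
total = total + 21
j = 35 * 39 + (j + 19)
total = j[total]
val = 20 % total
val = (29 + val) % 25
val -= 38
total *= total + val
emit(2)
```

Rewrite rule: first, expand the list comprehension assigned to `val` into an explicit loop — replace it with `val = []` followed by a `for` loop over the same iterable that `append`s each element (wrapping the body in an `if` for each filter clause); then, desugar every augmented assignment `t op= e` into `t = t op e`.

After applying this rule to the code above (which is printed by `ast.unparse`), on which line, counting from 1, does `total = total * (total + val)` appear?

Transformed code:
val = []
for r in e:
    if 39 != e:
        val.append(r - r)
total = total + 21
j = 35 * 39 + (j + 19)
total = j[total]
val = 20 % total
val = (29 + val) % 25
val = val - 38
total = total * (total + val)
emit(2)

11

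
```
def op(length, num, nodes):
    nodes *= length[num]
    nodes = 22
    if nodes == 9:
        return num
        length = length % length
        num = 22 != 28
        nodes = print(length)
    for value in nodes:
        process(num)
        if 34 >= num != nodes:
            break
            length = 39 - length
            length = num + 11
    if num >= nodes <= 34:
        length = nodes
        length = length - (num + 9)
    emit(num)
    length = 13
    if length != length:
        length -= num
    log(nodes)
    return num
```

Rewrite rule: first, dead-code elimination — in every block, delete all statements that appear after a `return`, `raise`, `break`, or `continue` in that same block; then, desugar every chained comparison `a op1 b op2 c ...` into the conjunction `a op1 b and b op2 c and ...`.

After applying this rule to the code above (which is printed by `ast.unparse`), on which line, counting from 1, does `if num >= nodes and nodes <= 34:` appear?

10

Transformed code:
def op(length, num, nodes):
    nodes *= length[num]
    nodes = 22
    if nodes == 9:
        return num
    for value in nodes:
        process(num)
        if 34 >= num and num != nodes:
            break
    if num >= nodes and nodes <= 34:
        length = nodes
        length = length - (num + 9)
    emit(num)
    length = 13
    if length != length:
        length -= num
    log(nodes)
    return num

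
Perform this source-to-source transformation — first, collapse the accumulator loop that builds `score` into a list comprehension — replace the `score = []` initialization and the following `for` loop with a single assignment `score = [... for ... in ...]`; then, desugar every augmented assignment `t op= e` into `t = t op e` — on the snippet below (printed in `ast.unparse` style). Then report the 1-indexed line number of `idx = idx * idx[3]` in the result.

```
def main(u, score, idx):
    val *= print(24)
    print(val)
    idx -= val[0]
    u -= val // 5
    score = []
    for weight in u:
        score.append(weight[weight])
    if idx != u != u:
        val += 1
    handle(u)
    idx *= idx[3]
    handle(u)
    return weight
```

10

Transformed code:
def main(u, score, idx):
    val = val * print(24)
    print(val)
    idx = idx - val[0]
    u = u - val // 5
    score = [weight[weight] for weight in u]
    if idx != u != u:
        val = val + 1
    handle(u)
    idx = idx * idx[3]
    handle(u)
    return weight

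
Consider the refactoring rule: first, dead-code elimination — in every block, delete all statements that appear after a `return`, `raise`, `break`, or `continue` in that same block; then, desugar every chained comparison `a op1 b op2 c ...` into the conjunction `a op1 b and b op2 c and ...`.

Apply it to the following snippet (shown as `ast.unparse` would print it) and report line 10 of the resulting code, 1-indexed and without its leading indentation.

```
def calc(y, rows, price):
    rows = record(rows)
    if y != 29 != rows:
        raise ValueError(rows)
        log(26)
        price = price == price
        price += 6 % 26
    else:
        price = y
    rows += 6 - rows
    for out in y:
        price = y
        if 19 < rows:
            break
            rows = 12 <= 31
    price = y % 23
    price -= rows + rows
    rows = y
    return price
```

if 19 < rows:

Transformed code:
def calc(y, rows, price):
    rows = record(rows)
    if y != 29 and 29 != rows:
        raise ValueError(rows)
    else:
        price = y
    rows += 6 - rows
    for out in y:
        price = y
        if 19 < rows:
            break
    price = y % 23
    price -= rows + rows
    rows = y
    return price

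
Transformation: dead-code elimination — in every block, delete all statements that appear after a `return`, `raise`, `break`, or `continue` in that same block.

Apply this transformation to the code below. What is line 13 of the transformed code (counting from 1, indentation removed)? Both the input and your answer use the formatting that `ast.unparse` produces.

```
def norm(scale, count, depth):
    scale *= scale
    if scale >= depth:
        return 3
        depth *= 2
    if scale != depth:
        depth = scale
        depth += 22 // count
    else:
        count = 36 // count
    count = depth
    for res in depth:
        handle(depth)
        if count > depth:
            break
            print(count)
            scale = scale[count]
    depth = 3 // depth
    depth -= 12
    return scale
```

if count > depth:

Transformed code:
def norm(scale, count, depth):
    scale *= scale
    if scale >= depth:
        return 3
    if scale != depth:
        depth = scale
        depth += 22 // count
    else:
        count = 36 // count
    count = depth
    for res in depth:
        handle(depth)
        if count > depth:
            break
    depth = 3 // depth
    depth -= 12
    return scale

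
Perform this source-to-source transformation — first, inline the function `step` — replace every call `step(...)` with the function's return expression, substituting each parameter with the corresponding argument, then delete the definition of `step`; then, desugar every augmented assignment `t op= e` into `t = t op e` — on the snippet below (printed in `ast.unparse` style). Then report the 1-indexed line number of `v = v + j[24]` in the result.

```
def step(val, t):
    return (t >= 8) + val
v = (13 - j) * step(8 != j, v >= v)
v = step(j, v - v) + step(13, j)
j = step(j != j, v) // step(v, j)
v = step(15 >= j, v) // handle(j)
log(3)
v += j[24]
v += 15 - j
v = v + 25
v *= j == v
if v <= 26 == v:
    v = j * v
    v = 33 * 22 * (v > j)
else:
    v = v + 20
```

Transformed code:
v = (13 - j) * (((v >= v) >= 8) + (8 != j))
v = (v - v >= 8) + j + ((j >= 8) + 13)
j = ((v >= 8) + (j != j)) // ((j >= 8) + v)
v = ((v >= 8) + (15 >= j)) // handle(j)
log(3)
v = v + j[24]
v = v + (15 - j)
v = v + 25
v = v * (j == v)
if v <= 26 == v:
    v = j * v
    v = 33 * 22 * (v > j)
else:
    v = v + 20

6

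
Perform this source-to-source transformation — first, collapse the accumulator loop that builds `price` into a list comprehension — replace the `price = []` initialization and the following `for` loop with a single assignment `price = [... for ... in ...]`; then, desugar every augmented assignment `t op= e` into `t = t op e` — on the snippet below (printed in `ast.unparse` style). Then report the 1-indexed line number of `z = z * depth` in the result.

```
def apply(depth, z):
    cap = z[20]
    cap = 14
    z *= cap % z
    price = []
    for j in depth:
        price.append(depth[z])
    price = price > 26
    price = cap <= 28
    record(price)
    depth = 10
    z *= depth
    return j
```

Transformed code:
def apply(depth, z):
    cap = z[20]
    cap = 14
    z = z * (cap % z)
    price = [depth[z] for j in depth]
    price = price > 26
    price = cap <= 28
    record(price)
    depth = 10
    z = z * depth
    return j

10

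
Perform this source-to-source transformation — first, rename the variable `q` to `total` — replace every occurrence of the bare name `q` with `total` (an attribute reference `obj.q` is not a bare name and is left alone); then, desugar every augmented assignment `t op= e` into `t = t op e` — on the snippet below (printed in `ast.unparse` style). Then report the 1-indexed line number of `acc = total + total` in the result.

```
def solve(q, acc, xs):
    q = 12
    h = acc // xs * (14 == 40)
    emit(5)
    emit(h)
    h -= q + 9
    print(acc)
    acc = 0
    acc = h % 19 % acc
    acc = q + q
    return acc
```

10

Transformed code:
def solve(total, acc, xs):
    total = 12
    h = acc // xs * (14 == 40)
    emit(5)
    emit(h)
    h = h - (total + 9)
    print(acc)
    acc = 0
    acc = h % 19 % acc
    acc = total + total
    return acc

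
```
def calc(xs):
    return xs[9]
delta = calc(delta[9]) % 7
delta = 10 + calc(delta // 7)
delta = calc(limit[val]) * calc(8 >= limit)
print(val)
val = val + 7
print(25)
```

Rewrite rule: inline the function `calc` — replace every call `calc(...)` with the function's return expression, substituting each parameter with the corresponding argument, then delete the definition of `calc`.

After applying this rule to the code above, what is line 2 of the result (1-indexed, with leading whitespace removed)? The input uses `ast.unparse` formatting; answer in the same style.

delta = 10 + (delta // 7)[9]

Transformed code:
delta = delta[9][9] % 7
delta = 10 + (delta // 7)[9]
delta = limit[val][9] * (8 >= limit)[9]
print(val)
val = val + 7
print(25)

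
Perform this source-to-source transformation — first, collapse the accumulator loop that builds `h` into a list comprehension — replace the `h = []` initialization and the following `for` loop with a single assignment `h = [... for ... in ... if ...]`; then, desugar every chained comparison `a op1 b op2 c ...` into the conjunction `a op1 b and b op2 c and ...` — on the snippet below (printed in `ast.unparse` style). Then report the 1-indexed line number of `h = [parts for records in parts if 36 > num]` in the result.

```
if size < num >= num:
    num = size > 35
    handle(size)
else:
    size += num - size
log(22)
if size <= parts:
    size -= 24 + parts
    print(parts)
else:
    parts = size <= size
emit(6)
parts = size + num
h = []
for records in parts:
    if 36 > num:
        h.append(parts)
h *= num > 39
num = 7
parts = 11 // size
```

Transformed code:
if size < num and num >= num:
    num = size > 35
    handle(size)
else:
    size += num - size
log(22)
if size <= parts:
    size -= 24 + parts
    print(parts)
else:
    parts = size <= size
emit(6)
parts = size + num
h = [parts for records in parts if 36 > num]
h *= num > 39
num = 7
parts = 11 // size

14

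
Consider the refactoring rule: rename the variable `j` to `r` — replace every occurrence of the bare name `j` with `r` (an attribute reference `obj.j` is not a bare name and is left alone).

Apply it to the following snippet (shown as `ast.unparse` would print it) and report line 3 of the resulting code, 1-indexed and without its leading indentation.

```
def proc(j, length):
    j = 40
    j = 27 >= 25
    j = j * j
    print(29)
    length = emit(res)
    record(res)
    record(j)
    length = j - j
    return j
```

Transformed code:
def proc(r, length):
    r = 40
    r = 27 >= 25
    r = r * r
    print(29)
    length = emit(res)
    record(res)
    record(r)
    length = r - r
    return r

r = 27 >= 25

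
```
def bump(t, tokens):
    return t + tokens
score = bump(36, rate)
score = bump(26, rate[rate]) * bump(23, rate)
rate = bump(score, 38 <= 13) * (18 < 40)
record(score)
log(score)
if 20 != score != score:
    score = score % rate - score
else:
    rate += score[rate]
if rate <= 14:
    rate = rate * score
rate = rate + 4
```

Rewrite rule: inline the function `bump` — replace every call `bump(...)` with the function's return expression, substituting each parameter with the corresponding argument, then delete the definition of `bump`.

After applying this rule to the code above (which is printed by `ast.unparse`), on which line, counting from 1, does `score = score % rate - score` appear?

Transformed code:
score = 36 + rate
score = (26 + rate[rate]) * (23 + rate)
rate = (score + (38 <= 13)) * (18 < 40)
record(score)
log(score)
if 20 != score != score:
    score = score % rate - score
else:
    rate += score[rate]
if rate <= 14:
    rate = rate * score
rate = rate + 4

7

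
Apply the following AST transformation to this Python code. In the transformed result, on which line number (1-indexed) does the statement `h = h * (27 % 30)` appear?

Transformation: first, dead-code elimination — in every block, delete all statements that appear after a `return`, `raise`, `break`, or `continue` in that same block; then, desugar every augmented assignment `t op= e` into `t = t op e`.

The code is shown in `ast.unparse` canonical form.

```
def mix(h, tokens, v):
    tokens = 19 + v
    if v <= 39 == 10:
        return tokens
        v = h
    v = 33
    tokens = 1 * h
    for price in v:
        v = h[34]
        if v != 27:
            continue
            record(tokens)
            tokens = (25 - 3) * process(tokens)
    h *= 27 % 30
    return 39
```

Transformed code:
def mix(h, tokens, v):
    tokens = 19 + v
    if v <= 39 == 10:
        return tokens
    v = 33
    tokens = 1 * h
    for price in v:
        v = h[34]
        if v != 27:
            continue
    h = h * (27 % 30)
    return 39

11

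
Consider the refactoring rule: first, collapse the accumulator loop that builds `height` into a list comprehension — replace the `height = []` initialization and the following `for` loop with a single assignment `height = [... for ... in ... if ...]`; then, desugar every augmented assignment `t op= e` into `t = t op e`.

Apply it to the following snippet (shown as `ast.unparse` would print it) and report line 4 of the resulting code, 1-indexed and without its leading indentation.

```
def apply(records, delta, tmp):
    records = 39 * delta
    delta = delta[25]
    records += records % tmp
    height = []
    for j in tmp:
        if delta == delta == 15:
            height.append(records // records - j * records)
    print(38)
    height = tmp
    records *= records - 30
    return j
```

Transformed code:
def apply(records, delta, tmp):
    records = 39 * delta
    delta = delta[25]
    records = records + records % tmp
    height = [records // records - j * records for j in tmp if delta == delta == 15]
    print(38)
    height = tmp
    records = records * (records - 30)
    return j

records = records + records % tmp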